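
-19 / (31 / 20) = -380 / 31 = -12.26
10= 10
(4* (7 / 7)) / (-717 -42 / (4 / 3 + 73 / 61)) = -1852 / 339657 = -0.01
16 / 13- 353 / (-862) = 18381 / 11206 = 1.64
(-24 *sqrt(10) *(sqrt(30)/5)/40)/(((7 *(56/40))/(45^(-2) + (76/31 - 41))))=691384 *sqrt(3)/146475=8.18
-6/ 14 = -3/ 7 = -0.43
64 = 64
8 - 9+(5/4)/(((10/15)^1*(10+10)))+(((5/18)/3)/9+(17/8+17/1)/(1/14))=2075057/7776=266.85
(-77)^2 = 5929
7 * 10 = 70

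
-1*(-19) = 19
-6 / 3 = -2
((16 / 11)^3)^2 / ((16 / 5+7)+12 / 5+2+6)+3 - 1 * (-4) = 1361181561 / 182470783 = 7.46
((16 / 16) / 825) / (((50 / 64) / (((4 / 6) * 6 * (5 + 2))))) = 896 / 20625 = 0.04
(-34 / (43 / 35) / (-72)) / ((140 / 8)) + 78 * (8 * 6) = 2897873 / 774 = 3744.02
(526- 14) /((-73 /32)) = -16384 /73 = -224.44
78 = 78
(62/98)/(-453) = -31/22197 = -0.00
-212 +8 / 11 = -2324 / 11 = -211.27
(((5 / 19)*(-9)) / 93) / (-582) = 5 / 114266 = 0.00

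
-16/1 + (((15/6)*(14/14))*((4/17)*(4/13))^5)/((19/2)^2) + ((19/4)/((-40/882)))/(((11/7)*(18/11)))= -56.73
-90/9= -10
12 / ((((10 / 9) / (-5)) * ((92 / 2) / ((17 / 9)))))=-51 / 23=-2.22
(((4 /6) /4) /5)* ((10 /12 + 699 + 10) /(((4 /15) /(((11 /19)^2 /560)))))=515339 /9703680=0.05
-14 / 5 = -2.80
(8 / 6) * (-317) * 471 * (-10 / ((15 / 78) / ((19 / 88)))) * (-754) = -18537758044 / 11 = -1685250731.27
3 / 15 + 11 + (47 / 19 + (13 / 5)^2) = 9706 / 475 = 20.43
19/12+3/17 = 359/204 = 1.76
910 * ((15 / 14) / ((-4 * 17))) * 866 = -422175 / 34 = -12416.91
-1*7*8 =-56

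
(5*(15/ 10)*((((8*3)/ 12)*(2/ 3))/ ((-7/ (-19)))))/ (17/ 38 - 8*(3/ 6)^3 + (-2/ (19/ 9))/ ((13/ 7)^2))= -1220180/ 37191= -32.81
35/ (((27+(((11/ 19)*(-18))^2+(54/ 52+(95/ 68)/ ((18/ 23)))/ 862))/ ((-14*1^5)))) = -3.61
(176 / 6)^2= 7744 / 9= 860.44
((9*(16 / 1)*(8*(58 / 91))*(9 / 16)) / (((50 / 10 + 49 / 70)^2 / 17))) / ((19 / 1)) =7099200 / 624169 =11.37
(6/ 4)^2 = 9/ 4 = 2.25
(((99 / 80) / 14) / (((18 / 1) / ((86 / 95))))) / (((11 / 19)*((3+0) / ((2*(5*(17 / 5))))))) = 731 / 8400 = 0.09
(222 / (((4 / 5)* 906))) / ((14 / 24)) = 0.53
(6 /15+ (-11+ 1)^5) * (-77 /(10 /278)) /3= 71353047.92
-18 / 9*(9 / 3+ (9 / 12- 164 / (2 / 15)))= 4905 / 2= 2452.50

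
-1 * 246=-246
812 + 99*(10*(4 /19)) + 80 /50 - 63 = 91107 /95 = 959.02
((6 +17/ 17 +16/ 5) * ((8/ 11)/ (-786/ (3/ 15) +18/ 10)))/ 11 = -136/ 792187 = -0.00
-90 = -90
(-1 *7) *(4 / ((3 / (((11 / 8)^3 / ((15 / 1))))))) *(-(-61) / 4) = -568337 / 23040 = -24.67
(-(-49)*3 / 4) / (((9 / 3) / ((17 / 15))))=833 / 60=13.88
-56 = -56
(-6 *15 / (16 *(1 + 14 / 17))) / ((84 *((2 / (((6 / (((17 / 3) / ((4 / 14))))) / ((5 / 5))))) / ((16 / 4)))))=-135 / 6076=-0.02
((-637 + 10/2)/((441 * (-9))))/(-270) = -316/535815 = -0.00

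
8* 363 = 2904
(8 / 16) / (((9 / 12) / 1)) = 2 / 3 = 0.67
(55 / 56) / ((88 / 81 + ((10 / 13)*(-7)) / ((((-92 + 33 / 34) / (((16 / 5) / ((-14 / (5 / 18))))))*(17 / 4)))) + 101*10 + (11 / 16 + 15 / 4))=71698770 / 74135602639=0.00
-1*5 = -5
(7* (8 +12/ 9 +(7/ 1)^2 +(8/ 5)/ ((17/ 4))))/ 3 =104797/ 765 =136.99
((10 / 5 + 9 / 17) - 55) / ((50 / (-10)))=892 / 85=10.49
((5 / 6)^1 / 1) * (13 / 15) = 13 / 18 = 0.72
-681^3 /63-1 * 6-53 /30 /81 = -85271837501 /17010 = -5013041.59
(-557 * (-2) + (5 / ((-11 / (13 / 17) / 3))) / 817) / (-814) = -170195611 / 124362106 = -1.37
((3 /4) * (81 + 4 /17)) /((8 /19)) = 144.70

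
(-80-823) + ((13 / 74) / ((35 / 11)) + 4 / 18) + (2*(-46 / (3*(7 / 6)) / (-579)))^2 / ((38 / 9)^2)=-1980689396067169 / 2194128878130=-902.72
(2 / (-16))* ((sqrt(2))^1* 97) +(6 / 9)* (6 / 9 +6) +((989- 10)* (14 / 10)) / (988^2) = 195290477 / 43926480- 97* sqrt(2) / 8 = -12.70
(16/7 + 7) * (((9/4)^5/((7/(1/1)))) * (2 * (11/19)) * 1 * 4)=42220035/119168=354.29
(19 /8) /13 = 0.18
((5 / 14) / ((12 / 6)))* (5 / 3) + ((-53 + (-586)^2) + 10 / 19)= 547976743 / 1596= 343343.82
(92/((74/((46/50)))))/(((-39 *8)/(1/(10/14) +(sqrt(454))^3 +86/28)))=-120083 *sqrt(454)/72150-165577/10101000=-35.48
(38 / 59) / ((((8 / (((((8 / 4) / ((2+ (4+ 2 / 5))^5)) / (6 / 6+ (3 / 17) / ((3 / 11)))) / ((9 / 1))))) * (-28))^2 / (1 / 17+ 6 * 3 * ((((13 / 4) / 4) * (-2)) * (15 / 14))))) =-93931806640625 / 1481654529724231318134325248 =-0.00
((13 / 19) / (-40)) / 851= -13 / 646760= -0.00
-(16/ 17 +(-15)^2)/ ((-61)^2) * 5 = -19205/ 63257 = -0.30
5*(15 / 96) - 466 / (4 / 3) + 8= -10903 / 32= -340.72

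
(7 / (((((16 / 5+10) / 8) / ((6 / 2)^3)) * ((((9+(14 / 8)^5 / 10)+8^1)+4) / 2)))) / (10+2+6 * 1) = 204800 / 364331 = 0.56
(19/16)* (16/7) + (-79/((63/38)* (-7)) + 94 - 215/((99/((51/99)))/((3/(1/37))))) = -1102502/53361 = -20.66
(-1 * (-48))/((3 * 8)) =2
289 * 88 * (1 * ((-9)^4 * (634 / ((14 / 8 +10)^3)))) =65211803.42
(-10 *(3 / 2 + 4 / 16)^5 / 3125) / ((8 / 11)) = -184877 / 2560000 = -0.07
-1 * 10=-10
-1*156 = -156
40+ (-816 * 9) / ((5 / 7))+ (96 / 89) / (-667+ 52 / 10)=-5026936536 / 490835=-10241.60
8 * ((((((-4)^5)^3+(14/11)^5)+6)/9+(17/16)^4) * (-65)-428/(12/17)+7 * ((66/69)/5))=28237947490984962407197/455168778240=62038410455.51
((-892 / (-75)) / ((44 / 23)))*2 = 10258 / 825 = 12.43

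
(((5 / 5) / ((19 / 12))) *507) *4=1280.84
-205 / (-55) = 41 / 11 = 3.73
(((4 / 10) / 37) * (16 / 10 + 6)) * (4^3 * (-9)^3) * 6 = -21275136 / 925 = -23000.15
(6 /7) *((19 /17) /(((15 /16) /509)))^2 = 47886459392 /151725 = 315613.51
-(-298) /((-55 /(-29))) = 8642 /55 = 157.13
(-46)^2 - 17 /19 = 2115.11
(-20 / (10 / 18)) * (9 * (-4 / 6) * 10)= 2160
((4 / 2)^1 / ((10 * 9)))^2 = 0.00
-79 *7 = -553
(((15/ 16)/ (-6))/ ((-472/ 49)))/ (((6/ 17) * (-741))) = -4165/ 67152384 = -0.00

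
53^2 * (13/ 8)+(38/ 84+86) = 781381/ 168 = 4651.08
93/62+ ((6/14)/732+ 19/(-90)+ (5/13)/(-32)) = 10211261/7993440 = 1.28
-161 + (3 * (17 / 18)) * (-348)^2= 342967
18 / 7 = 2.57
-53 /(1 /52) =-2756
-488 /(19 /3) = -1464 /19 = -77.05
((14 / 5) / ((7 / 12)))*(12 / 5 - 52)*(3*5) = -17856 / 5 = -3571.20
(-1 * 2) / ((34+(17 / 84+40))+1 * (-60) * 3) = 0.02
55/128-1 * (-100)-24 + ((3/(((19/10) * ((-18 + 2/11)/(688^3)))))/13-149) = -3439089121087/1549184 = -2219935.86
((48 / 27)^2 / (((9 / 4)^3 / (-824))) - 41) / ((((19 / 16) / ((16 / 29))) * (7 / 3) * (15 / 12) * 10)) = -326070784 / 75917331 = -4.30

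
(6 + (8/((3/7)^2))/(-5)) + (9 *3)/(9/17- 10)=-40297/7245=-5.56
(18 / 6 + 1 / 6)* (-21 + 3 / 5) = -323 / 5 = -64.60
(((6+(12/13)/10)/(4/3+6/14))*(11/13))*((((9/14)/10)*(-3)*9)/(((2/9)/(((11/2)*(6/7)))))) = -235782657/2188550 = -107.73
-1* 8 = -8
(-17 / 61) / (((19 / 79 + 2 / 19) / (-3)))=25517 / 10553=2.42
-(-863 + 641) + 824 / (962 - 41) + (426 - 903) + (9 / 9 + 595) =314885 / 921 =341.89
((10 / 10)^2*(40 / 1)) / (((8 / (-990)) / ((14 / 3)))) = -23100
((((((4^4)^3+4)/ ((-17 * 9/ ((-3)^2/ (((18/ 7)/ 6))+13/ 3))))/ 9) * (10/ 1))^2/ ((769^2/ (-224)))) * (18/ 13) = -72835850784365240320000/ 14576857640397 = -4996677101.55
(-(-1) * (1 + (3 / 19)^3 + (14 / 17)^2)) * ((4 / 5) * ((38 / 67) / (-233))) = -26675344 / 8143400095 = -0.00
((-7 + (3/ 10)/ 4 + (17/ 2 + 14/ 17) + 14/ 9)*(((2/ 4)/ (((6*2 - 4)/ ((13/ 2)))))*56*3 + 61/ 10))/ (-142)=-2.07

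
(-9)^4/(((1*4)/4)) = 6561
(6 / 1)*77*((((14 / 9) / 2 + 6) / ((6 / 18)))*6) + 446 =56810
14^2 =196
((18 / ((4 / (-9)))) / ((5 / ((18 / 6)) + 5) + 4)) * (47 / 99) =-1269 / 704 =-1.80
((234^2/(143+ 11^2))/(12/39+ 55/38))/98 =375687/311542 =1.21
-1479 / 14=-105.64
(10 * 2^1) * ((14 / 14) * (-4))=-80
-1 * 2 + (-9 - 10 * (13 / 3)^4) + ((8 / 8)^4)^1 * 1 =-286420 / 81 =-3536.05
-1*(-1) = 1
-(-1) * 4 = 4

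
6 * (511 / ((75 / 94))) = 96068 / 25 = 3842.72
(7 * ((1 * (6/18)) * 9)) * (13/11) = 24.82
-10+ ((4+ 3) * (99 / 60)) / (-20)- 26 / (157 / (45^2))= -21724267 / 62800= -345.93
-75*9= -675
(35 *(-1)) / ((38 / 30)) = -27.63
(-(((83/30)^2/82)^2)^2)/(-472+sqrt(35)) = 2252292232139041 * sqrt(35)/6607561443335726400000000+132885241696203419/825945180416965800000000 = 0.00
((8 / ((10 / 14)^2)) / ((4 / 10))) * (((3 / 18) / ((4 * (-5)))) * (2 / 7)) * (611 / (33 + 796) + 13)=-26572 / 20725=-1.28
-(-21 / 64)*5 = 105 / 64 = 1.64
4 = 4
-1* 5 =-5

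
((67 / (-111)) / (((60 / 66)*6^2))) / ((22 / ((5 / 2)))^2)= -335 / 1406592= -0.00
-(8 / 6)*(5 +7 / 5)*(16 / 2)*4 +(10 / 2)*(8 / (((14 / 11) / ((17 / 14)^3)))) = -15615767 / 72030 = -216.80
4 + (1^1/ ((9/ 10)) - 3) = 19/ 9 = 2.11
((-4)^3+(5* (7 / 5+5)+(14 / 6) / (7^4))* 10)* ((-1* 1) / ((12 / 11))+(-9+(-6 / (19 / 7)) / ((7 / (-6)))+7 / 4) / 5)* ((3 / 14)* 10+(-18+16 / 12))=9103357021 / 1231713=7390.81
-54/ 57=-18/ 19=-0.95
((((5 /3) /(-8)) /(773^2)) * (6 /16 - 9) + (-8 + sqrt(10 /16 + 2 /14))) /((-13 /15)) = 8.22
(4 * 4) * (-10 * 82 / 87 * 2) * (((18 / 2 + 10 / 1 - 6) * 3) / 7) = -341120 / 203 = -1680.39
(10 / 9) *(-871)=-8710 / 9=-967.78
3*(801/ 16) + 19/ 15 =36349/ 240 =151.45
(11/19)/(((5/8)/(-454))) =-39952/95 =-420.55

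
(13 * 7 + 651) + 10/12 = 4457/6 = 742.83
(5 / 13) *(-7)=-35 / 13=-2.69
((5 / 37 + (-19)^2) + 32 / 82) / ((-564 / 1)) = -274217 / 427794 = -0.64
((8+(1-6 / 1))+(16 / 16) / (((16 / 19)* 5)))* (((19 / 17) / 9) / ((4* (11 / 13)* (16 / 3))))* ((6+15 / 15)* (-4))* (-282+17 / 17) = 125834891 / 718080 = 175.24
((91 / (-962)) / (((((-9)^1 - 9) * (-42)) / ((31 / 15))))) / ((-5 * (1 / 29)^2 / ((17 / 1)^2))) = 7534519 / 599400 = 12.57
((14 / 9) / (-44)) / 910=-1 / 25740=-0.00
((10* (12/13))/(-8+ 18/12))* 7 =-1680/169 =-9.94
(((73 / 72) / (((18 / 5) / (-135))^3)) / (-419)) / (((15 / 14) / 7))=11178125 / 13408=833.69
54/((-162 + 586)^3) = 27/38112512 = 0.00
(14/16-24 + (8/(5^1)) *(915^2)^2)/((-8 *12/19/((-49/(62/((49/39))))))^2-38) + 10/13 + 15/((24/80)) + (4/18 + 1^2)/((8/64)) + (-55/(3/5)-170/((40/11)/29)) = -2184599028440335613968895/23585451303024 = -92624855906.84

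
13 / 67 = 0.19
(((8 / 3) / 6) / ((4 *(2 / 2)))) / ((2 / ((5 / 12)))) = 0.02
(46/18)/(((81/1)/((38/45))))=874/32805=0.03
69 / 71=0.97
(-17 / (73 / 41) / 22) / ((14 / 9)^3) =-508113 / 4406864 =-0.12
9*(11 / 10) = 99 / 10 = 9.90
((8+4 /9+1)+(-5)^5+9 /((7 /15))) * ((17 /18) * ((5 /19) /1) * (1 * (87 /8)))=-480835225 /57456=-8368.76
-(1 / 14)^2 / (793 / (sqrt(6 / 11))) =-sqrt(66) / 1709708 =-0.00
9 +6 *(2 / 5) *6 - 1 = 112 / 5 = 22.40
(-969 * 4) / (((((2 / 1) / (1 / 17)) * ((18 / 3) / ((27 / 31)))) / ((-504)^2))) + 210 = -130303698 / 31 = -4203345.10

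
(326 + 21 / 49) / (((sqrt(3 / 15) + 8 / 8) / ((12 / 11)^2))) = 411300 / 847 - 82260 * sqrt(5) / 847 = 268.43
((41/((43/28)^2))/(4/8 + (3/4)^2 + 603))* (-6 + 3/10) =-0.16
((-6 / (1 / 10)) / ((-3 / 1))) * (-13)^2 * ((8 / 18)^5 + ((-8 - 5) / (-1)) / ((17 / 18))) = 46761874120 / 1003833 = 46583.32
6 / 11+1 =17 / 11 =1.55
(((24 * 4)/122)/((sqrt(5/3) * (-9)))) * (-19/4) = 76 * sqrt(15)/915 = 0.32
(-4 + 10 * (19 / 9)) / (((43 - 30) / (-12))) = -616 / 39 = -15.79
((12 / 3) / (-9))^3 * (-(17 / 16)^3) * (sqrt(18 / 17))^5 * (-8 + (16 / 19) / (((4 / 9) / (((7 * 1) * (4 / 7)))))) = -0.05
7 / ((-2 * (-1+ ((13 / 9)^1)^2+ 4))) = -567 / 824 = -0.69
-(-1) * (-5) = -5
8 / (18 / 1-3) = 8 / 15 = 0.53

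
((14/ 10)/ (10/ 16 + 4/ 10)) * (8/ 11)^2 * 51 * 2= 365568/ 4961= 73.69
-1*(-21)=21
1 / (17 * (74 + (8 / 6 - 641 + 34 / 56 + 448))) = -84 / 167161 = -0.00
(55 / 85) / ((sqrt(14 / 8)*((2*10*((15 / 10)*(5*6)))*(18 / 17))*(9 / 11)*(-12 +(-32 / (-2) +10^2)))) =121*sqrt(7) / 53071200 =0.00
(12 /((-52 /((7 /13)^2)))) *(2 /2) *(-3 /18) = 49 /4394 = 0.01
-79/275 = -0.29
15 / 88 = 0.17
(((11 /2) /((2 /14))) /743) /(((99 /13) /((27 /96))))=91 /47552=0.00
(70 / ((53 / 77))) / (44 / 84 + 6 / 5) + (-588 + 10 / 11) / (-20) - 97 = -9127013 / 1055230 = -8.65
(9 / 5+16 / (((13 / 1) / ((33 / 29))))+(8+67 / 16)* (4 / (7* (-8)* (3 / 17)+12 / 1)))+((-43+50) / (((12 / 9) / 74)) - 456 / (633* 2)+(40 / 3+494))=17596327919 / 19091280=921.69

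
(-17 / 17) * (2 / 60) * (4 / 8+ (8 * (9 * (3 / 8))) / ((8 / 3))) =-17 / 48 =-0.35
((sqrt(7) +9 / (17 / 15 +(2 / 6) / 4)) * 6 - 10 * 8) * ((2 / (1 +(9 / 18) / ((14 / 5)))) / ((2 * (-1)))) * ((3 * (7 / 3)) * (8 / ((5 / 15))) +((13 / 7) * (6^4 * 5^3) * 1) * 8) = 58410476800 / 803 - 134793408 * sqrt(7) / 11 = 40319425.62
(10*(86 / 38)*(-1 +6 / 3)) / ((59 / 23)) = 9890 / 1121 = 8.82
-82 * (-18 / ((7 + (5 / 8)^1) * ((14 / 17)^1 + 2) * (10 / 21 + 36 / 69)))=68.70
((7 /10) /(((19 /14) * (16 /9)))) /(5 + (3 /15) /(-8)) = 441 /7562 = 0.06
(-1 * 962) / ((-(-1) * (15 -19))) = 481 / 2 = 240.50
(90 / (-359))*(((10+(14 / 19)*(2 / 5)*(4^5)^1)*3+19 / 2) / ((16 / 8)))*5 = -8079165 / 13642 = -592.23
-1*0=0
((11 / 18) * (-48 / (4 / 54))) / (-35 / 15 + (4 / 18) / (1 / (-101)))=3564 / 223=15.98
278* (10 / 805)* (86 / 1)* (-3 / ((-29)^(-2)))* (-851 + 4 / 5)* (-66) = -33847417148688 / 805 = -42046480930.05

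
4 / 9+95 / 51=353 / 153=2.31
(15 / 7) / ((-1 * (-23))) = 15 / 161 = 0.09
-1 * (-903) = 903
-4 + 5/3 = -7/3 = -2.33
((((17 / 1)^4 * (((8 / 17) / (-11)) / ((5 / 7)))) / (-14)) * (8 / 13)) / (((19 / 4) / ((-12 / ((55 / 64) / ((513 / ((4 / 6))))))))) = -497398.24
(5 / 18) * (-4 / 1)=-10 / 9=-1.11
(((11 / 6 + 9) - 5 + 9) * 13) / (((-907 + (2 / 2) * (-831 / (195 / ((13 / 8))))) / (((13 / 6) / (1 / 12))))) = -601640 / 109671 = -5.49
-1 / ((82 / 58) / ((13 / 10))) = -377 / 410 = -0.92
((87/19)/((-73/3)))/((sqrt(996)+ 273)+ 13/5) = -899145/1299607904+ 6525 * sqrt(249)/1299607904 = -0.00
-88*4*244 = -85888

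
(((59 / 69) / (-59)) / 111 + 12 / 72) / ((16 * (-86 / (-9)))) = 2551 / 2341952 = 0.00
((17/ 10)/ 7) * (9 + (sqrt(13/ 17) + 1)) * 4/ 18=sqrt(221)/ 315 + 34/ 63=0.59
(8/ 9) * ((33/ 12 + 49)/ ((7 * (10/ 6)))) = 138/ 35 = 3.94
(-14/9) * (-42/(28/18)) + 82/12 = 293/6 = 48.83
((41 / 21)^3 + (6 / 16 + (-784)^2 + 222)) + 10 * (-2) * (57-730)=46552884895 / 74088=628345.82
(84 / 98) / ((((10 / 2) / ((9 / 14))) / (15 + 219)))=6318 / 245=25.79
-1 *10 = -10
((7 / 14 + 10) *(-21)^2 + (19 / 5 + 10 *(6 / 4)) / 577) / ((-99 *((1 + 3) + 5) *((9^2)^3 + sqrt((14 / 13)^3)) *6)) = -0.00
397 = 397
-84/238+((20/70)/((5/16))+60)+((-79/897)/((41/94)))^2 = 48770516425006/804765898755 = 60.60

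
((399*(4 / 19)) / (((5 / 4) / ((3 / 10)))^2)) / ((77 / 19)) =8208 / 6875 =1.19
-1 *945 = -945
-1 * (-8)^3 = 512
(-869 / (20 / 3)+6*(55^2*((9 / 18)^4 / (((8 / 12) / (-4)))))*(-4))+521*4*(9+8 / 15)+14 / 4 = 2817937 / 60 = 46965.62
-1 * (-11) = 11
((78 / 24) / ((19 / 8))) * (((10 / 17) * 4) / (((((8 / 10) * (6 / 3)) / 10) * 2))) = 10.06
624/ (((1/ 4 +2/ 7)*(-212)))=-1456/ 265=-5.49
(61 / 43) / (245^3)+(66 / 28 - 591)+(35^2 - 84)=698580854247 / 1264726750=552.36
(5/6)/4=5/24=0.21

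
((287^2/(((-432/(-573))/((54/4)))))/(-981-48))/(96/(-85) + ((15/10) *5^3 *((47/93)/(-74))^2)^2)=1269.20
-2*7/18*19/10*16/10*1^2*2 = -4.73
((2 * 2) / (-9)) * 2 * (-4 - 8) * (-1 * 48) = -512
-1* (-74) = 74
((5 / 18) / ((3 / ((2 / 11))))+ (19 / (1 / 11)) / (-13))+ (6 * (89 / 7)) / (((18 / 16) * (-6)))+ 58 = 828062 / 27027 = 30.64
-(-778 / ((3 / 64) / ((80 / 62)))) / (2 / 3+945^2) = 1991680 / 83051387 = 0.02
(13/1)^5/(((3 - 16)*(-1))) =28561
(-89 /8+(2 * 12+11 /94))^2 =23863225 /141376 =168.79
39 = 39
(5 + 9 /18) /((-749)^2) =11 /1122002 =0.00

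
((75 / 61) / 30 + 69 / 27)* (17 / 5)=48467 / 5490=8.83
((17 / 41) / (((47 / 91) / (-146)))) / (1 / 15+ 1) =-1693965 / 15416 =-109.88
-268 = -268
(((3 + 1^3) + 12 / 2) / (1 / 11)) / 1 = 110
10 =10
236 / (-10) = -118 / 5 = -23.60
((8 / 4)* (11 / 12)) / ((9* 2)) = 0.10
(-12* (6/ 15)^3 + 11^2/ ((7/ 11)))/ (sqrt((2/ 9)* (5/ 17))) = 497109* sqrt(170)/ 8750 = 740.74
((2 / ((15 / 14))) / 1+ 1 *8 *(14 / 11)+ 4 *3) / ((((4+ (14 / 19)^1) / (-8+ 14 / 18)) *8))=-4.58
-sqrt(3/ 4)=-sqrt(3)/ 2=-0.87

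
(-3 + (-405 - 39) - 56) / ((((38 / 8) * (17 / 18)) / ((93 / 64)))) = -421011 / 2584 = -162.93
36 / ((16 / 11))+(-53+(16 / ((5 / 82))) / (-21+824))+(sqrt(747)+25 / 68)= -1880806 / 68255+3 * sqrt(83)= -0.22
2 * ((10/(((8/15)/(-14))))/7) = -75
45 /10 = 9 /2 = 4.50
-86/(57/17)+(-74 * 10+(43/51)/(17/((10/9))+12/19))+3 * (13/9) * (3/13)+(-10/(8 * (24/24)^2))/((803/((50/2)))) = -7203871780795/9421319556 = -764.64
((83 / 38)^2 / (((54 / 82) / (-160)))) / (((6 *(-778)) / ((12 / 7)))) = 11297960 / 26541081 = 0.43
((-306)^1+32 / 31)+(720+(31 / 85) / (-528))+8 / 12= 192784213 / 463760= 415.70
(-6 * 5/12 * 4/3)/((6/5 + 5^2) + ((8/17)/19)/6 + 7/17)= -8075/64477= -0.13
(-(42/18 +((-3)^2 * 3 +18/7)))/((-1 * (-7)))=-670/147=-4.56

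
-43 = -43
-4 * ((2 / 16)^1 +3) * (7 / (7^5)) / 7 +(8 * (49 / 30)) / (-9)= -6591719 / 4537890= -1.45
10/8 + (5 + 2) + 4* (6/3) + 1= 69/4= 17.25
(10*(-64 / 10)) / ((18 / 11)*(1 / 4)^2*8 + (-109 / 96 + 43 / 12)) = -67584 / 3449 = -19.60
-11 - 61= -72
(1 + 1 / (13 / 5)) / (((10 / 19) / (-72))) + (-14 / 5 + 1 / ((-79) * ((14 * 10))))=-27636741 / 143780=-192.22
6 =6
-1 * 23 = -23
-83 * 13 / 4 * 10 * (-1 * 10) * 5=134875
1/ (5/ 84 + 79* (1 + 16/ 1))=84/ 112817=0.00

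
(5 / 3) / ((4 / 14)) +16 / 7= 341 / 42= 8.12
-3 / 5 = -0.60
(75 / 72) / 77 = 25 / 1848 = 0.01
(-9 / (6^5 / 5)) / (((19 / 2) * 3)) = -5 / 24624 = -0.00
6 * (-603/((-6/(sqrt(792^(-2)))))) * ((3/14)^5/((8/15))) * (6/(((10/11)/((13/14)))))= 1904877/481890304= 0.00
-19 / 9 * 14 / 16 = -1.85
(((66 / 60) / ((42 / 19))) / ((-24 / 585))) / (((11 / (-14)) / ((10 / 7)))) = 1235 / 56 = 22.05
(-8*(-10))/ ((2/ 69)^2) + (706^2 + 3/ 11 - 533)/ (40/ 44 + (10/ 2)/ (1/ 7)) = 43088836/ 395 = 109085.66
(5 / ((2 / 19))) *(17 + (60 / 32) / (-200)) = 103303 / 128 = 807.05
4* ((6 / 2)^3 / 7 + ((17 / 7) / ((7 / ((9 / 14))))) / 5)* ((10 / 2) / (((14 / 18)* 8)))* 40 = 1204470 / 2401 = 501.65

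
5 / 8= 0.62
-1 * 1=-1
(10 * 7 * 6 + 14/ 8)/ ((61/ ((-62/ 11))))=-52297/ 1342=-38.97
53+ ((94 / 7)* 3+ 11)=730 / 7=104.29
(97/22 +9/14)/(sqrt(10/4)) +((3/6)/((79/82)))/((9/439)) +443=389 * sqrt(10)/385 +332972/711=471.51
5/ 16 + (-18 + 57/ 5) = -503/ 80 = -6.29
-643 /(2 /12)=-3858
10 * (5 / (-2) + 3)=5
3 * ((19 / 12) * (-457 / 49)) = -8683 / 196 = -44.30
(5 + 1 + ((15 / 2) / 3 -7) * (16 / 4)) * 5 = -60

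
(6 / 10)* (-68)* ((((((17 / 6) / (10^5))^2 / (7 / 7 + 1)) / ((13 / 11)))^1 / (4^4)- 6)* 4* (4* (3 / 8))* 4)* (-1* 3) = -733224959999837871 / 41600000000000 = -17625.60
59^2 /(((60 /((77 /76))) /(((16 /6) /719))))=268037 /1229490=0.22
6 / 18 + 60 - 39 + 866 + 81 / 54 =5333 / 6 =888.83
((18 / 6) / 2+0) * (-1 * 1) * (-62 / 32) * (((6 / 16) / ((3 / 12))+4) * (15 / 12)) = 5115 / 256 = 19.98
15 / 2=7.50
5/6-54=-53.17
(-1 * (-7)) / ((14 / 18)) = 9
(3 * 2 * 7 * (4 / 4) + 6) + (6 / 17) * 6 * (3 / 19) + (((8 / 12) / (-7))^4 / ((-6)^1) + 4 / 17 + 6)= 10283763734 / 188452089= 54.57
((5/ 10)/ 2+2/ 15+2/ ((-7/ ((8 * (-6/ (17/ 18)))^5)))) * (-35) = -57776331133295857/ 17038284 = -3390971246.48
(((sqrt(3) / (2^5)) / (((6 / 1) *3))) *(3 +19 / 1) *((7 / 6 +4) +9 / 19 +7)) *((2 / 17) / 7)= 0.01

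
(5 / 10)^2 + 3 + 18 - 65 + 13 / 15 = -2573 / 60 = -42.88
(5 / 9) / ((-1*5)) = -1 / 9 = -0.11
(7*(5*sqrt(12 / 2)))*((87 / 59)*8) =24360*sqrt(6) / 59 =1011.35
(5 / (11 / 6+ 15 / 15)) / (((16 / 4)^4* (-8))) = -15 / 17408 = -0.00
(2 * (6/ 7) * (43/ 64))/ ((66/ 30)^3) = 0.11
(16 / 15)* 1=16 / 15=1.07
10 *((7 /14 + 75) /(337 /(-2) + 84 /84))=-302 /67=-4.51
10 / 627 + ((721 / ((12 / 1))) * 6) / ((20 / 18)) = 4068803 / 12540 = 324.47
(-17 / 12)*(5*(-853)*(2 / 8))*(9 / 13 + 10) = 16150.95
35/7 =5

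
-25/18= -1.39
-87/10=-8.70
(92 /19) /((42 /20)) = 920 /399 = 2.31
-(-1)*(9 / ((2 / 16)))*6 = 432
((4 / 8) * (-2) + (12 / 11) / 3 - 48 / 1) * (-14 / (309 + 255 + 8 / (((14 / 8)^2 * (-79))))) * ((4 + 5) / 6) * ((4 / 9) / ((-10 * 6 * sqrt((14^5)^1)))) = -8453 * sqrt(14) / 1729027872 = -0.00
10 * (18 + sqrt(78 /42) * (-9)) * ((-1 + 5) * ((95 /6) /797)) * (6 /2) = 34200 /797- 17100 * sqrt(91) /5579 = 13.67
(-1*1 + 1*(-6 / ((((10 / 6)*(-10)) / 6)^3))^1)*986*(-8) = 88747888 / 15625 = 5679.86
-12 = -12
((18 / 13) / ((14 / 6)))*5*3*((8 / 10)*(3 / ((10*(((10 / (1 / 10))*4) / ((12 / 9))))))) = 81 / 11375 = 0.01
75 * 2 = 150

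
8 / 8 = 1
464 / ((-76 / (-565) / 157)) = 10289780 / 19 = 541567.37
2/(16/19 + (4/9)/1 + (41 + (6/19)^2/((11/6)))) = 0.05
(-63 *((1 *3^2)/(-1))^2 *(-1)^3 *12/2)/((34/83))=1270647/17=74743.94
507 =507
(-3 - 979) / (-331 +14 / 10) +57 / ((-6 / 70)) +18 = -530673 / 824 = -644.02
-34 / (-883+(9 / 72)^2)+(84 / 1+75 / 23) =4933375 / 56511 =87.30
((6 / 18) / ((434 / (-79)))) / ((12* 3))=-79 / 46872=-0.00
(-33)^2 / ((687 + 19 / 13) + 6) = 1.57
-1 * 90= -90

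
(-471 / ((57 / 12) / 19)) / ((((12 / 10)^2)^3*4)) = -2453125 / 15552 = -157.74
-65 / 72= -0.90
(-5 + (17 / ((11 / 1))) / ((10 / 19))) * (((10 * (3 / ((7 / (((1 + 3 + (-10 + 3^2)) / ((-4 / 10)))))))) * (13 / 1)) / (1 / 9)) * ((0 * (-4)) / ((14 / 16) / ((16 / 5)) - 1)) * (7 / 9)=0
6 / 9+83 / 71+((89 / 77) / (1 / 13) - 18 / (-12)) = 602299 / 32802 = 18.36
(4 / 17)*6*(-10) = -240 / 17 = -14.12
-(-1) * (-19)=-19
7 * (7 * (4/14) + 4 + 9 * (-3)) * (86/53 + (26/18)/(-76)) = -2848615/12084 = -235.73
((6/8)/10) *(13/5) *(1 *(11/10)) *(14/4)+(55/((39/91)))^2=592927027/36000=16470.20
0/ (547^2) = 0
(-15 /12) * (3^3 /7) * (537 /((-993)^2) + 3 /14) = -44484975 /42947912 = -1.04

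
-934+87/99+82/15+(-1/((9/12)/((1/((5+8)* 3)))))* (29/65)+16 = -76265737/83655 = -911.67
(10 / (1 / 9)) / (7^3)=90 / 343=0.26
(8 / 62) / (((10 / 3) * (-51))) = -2 / 2635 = -0.00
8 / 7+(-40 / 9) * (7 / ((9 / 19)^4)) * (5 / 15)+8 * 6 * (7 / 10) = -1061735048 / 6200145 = -171.24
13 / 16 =0.81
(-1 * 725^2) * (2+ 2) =-2102500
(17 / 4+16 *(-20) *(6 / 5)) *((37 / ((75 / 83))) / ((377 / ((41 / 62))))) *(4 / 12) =-6169639 / 678600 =-9.09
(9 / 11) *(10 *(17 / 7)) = 1530 / 77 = 19.87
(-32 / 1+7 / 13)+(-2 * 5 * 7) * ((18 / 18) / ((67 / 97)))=-132.80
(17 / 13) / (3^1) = 17 / 39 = 0.44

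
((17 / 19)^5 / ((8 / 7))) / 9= 9938999 / 178279128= 0.06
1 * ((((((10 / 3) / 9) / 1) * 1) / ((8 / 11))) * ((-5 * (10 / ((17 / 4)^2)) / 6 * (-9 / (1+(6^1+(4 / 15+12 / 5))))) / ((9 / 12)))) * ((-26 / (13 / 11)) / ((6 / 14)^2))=-23716000 / 678861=-34.93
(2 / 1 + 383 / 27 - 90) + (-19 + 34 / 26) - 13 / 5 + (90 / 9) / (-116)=-9587939 / 101790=-94.19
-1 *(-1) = 1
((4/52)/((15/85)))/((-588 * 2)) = -17/45864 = -0.00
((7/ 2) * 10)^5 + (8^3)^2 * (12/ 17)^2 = 15216570611/ 289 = 52652493.46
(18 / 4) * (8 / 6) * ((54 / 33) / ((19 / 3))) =324 / 209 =1.55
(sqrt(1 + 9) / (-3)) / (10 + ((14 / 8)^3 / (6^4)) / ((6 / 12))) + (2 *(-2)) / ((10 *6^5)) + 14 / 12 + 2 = 61559 / 19440 - 13824 *sqrt(10) / 415063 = 3.06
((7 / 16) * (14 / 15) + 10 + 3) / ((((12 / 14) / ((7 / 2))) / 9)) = 78841 / 160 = 492.76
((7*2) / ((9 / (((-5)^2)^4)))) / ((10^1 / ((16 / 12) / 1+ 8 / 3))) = 2187500 / 9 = 243055.56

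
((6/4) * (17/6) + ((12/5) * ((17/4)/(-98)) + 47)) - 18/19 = 934697/18620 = 50.20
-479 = -479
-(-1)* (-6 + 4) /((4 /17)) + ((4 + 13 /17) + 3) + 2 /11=-207 /374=-0.55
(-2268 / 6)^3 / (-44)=13502538 / 11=1227503.45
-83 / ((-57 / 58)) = 4814 / 57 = 84.46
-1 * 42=-42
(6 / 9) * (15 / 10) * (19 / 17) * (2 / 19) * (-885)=-104.12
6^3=216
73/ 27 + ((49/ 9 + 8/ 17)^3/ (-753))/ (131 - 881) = 43756086655/ 16181564886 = 2.70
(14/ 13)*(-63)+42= -336/ 13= -25.85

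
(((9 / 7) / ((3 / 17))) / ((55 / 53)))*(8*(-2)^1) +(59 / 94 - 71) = -6612087 / 36190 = -182.70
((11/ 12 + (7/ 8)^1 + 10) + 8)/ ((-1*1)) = -19.79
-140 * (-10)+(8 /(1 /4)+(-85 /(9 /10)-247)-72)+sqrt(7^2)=9230 /9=1025.56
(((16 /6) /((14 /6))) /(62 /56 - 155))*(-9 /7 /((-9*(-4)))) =8 /30163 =0.00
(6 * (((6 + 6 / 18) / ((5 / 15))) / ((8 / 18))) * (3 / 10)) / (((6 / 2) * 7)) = 513 / 140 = 3.66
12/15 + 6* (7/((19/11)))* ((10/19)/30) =2214/1805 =1.23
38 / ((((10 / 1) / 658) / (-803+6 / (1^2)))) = -9964094 / 5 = -1992818.80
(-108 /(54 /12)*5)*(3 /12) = -30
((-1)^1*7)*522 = -3654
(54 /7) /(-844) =-27 /2954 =-0.01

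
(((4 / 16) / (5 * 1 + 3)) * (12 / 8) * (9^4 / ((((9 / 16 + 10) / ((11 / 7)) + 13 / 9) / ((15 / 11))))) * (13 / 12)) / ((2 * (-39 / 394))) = -11632653 / 41392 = -281.04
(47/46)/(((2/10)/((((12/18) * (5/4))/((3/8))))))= 2350/207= 11.35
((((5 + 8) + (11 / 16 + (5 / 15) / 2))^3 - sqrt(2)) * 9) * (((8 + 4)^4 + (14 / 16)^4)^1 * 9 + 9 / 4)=74935677026098875 / 16777216 - 6879984561 * sqrt(2) / 4096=4464138978.63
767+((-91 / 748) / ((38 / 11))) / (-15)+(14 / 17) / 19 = 29730691 / 38760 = 767.05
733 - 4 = 729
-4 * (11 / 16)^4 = -14641 / 16384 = -0.89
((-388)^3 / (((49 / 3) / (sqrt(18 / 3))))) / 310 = -87616608 *sqrt(6) / 7595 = -28257.54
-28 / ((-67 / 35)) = 980 / 67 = 14.63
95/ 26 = 3.65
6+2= 8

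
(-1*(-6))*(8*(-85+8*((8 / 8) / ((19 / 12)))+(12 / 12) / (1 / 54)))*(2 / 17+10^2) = -2369184 / 19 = -124693.89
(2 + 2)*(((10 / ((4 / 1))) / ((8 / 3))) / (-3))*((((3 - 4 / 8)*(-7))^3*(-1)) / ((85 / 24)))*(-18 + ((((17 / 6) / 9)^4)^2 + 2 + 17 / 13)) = 592085911038548418625 / 21304977941265408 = 27790.97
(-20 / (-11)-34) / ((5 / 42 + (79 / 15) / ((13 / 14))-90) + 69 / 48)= 7731360 / 19885063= 0.39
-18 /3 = -6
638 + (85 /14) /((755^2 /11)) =1018292847 /1596070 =638.00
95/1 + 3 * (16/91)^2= 787463/8281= 95.09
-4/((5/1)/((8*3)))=-96/5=-19.20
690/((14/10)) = 492.86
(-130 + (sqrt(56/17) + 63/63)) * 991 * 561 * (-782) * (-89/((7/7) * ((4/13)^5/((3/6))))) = -926637243903166653/1024 + 422543202874221 * sqrt(238)/512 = -892187388492036.73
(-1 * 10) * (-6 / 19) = 60 / 19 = 3.16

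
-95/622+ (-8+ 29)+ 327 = 216361/622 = 347.85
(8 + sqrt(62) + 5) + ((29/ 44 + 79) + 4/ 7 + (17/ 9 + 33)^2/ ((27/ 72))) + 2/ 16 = sqrt(62) + 499855289/ 149688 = 3347.19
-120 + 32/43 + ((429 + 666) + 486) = 62855/43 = 1461.74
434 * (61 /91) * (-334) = -1263188 /13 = -97168.31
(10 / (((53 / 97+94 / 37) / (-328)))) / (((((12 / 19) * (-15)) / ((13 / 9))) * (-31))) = -145383212 / 27819369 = -5.23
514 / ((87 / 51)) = 8738 / 29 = 301.31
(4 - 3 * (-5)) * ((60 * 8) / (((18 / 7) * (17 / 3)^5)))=861840 / 1419857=0.61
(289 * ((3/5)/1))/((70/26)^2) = 146523/6125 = 23.92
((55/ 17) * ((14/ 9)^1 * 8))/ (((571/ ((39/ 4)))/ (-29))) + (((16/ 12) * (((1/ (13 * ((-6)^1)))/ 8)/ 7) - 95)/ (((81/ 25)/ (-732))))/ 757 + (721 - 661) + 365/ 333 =417917230115690/ 6012156806019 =69.51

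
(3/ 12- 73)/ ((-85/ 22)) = 3201/ 170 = 18.83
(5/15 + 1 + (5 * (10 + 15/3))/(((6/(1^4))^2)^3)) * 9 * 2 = 20761/864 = 24.03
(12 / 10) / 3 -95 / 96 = -283 / 480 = -0.59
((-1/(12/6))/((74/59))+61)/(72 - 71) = 8969/148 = 60.60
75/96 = 25/32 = 0.78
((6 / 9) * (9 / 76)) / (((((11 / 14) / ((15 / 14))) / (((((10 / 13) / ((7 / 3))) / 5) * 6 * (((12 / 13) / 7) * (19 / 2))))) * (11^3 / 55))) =24300 / 11022011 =0.00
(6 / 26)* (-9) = -27 / 13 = -2.08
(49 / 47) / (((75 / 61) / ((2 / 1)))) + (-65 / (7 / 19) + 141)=-832354 / 24675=-33.73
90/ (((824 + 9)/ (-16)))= -1440/ 833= -1.73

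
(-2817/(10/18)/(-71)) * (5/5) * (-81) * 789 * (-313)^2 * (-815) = 25874243325714519/71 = 364425962334007.31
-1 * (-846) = 846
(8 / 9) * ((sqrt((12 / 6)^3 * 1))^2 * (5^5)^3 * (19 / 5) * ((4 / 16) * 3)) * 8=4947916666666.67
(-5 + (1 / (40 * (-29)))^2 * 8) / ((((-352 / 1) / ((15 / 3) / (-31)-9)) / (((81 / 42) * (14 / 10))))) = -52006293 / 148016000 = -0.35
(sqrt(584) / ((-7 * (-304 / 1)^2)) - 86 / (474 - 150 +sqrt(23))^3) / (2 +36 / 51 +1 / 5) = -85 * sqrt(146) / 79893632 - 248792779800 / 285549579170600719 +177099370 * sqrt(23) / 21965352243892363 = -0.00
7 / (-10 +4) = -7 / 6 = -1.17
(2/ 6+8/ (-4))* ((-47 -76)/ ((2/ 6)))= 615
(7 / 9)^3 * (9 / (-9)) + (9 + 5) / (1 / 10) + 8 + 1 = 108278 / 729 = 148.53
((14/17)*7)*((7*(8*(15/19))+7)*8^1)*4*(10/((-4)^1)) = -7628320/323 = -23617.09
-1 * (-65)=65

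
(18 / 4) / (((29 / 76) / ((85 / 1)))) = 29070 / 29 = 1002.41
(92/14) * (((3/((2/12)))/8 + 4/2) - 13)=-115/2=-57.50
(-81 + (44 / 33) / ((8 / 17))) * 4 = -938 / 3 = -312.67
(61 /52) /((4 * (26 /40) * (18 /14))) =2135 /6084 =0.35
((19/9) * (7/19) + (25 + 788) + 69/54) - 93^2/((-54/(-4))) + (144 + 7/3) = 5773/18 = 320.72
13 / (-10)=-13 / 10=-1.30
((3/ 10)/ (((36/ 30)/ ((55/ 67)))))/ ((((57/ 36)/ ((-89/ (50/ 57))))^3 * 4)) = -5653146411/ 418750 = -13500.05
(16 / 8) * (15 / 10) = 3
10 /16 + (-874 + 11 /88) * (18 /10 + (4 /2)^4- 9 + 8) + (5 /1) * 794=-428419 /40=-10710.48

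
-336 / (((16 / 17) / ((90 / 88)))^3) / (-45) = 9.58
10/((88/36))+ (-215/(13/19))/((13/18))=-801225/1859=-431.00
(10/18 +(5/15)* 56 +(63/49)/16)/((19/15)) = 15.24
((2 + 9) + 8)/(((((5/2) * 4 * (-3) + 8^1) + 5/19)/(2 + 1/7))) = -5415/2891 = -1.87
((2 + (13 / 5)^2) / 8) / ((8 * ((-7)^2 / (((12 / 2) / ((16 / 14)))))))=657 / 44800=0.01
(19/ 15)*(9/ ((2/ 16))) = 456/ 5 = 91.20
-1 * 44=-44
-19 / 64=-0.30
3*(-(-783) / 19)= 2349 / 19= 123.63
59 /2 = 29.50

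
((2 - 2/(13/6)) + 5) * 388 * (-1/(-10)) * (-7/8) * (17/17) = -53641/260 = -206.31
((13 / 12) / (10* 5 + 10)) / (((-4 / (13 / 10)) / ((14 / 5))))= -1183 / 72000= -0.02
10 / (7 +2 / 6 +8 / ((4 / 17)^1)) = 15 / 62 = 0.24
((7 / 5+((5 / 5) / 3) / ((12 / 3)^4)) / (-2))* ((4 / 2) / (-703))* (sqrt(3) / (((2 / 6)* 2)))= 5381* sqrt(3) / 1799680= 0.01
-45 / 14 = -3.21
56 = 56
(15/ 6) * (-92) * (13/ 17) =-175.88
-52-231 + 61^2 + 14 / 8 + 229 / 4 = 3497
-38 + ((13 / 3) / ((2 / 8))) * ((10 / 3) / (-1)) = -862 / 9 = -95.78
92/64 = 23/16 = 1.44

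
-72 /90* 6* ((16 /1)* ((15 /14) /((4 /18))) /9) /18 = -16 /7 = -2.29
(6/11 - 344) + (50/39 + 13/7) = -1021967/3003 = -340.32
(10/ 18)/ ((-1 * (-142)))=0.00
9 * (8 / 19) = 72 / 19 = 3.79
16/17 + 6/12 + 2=117/34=3.44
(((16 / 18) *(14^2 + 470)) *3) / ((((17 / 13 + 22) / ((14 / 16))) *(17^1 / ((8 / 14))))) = 3848 / 1717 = 2.24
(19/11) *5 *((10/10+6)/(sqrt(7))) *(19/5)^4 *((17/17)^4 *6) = 28586.80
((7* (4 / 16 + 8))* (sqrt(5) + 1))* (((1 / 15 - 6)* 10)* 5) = -34265* sqrt(5) / 2 - 34265 / 2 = -55441.93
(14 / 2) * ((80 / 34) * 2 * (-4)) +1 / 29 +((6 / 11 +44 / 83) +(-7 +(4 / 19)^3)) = -424952061988 / 3087297631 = -137.65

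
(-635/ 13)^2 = 403225/ 169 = 2385.95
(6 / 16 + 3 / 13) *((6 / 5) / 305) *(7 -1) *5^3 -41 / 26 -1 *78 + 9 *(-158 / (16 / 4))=-433.29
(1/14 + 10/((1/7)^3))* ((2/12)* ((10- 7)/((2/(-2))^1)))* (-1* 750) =18007875/14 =1286276.79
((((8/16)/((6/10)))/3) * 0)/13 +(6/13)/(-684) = -1/1482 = -0.00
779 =779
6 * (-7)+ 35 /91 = -541 /13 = -41.62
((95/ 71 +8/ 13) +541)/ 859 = 501146/ 792857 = 0.63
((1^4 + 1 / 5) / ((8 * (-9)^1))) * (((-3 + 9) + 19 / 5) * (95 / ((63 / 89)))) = -11837 / 540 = -21.92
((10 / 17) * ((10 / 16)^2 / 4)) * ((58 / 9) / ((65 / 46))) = 16675 / 63648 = 0.26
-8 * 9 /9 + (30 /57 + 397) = 7401 /19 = 389.53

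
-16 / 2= -8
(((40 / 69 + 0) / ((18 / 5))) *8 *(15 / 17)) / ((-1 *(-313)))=4000 / 1101447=0.00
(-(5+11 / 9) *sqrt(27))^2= 3136 / 3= 1045.33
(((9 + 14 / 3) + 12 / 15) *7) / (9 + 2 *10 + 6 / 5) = 1519 / 453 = 3.35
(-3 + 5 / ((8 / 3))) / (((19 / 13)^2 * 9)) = -169 / 2888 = -0.06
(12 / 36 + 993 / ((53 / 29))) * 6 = 3262.04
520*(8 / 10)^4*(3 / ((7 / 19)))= 1517568 / 875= 1734.36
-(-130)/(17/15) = 1950/17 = 114.71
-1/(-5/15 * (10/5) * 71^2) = 3/10082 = 0.00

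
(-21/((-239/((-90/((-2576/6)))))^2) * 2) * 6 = -164025/846076252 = -0.00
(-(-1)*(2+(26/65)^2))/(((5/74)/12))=47952/125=383.62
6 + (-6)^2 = 42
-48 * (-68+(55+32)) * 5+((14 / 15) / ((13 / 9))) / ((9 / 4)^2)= -8002576 / 1755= -4559.87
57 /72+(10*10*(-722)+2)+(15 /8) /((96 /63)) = -55446511 /768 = -72195.98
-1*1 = -1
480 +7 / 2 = 967 / 2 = 483.50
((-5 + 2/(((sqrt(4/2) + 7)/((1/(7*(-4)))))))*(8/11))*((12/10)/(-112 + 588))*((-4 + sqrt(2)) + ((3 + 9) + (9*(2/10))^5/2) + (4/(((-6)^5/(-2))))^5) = -51988299153145611366791/324350364294517176000000 -8891927005574998546891*sqrt(2)/973051092883551528000000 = -0.17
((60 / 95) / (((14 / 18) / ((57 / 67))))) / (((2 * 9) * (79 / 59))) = 1062 / 37051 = 0.03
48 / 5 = 9.60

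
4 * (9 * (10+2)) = 432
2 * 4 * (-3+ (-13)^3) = -17600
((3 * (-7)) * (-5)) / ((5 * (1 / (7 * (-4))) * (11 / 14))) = -8232 / 11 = -748.36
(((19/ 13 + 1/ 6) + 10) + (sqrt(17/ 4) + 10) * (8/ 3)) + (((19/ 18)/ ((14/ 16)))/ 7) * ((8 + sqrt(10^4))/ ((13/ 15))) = 4 * sqrt(17)/ 3 + 228443/ 3822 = 65.27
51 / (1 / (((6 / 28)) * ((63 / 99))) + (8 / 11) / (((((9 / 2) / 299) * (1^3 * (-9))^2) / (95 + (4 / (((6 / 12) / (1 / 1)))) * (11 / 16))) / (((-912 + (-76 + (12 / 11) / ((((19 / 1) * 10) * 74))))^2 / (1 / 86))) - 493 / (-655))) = 6.14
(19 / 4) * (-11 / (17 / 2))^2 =2299 / 289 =7.96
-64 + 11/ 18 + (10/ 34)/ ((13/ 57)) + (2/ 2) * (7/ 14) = -122521/ 1989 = -61.60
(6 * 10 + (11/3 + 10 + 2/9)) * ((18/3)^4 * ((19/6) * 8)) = 2425920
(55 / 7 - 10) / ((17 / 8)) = -1.01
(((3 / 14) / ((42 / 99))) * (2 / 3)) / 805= 33 / 78890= 0.00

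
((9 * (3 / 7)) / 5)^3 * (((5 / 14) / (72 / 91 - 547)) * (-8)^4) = -524040192 / 426220375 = -1.23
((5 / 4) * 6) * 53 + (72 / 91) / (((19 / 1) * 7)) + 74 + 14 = 11752157 / 24206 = 485.51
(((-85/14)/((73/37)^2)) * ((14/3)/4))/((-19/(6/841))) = 116365/170304182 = 0.00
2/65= 0.03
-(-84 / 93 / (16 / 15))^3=1157625 / 1906624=0.61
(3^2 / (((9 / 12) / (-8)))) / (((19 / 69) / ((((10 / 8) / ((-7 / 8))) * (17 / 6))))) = 187680 / 133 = 1411.13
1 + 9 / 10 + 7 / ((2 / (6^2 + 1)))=657 / 5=131.40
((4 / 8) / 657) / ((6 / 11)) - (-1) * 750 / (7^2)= 15.31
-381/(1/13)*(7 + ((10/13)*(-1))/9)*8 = -821944/3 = -273981.33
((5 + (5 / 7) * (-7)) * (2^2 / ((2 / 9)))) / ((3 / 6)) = 0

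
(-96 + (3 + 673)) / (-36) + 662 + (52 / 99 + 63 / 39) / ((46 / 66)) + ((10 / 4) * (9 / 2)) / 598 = 13971221 / 21528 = 648.98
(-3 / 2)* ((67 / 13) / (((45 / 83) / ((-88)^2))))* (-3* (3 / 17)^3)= 581369184 / 319345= 1820.51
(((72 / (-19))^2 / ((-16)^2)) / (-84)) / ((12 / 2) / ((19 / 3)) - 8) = 27 / 285152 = 0.00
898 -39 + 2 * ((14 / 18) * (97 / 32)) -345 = 74695 / 144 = 518.72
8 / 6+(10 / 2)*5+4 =91 / 3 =30.33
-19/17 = -1.12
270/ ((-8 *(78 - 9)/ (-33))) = 1485/ 92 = 16.14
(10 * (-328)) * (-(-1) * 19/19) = -3280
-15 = -15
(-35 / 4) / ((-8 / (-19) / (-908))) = 150955 / 8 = 18869.38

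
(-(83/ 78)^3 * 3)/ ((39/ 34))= -9720379/ 3084588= -3.15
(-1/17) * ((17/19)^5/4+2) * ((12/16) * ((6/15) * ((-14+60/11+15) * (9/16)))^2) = -26004309564987/130389392460800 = -0.20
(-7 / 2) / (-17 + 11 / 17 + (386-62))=-0.01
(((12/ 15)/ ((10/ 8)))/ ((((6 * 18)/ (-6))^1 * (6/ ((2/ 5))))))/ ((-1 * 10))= 4/ 16875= 0.00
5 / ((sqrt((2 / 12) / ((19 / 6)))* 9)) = 5* sqrt(19) / 9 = 2.42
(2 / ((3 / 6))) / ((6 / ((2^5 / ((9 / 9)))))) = 64 / 3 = 21.33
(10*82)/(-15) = -164/3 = -54.67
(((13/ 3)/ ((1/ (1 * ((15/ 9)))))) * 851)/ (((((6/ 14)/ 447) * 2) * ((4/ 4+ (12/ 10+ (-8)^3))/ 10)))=-1442338625/ 22941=-62871.65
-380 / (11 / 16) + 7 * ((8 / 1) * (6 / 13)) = -526.88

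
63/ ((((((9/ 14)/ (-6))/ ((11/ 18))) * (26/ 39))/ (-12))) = 6468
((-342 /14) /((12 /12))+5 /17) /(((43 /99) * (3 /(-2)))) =189552 /5117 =37.04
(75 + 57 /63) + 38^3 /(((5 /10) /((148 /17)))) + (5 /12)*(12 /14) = 682223155 /714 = 955494.61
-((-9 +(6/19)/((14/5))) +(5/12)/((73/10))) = 514391/58254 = 8.83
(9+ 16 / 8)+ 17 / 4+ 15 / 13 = 853 / 52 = 16.40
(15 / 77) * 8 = 120 / 77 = 1.56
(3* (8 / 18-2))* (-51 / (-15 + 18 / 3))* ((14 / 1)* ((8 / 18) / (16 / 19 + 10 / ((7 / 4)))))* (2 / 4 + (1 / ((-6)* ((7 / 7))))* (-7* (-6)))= 1440257 / 8829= 163.13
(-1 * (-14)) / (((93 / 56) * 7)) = 112 / 93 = 1.20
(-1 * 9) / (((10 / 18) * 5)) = -81 / 25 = -3.24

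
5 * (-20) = -100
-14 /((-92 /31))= 217 /46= 4.72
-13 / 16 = -0.81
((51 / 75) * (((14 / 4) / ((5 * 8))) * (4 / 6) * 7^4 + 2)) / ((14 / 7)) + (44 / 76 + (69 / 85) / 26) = 1232238601 / 25194000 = 48.91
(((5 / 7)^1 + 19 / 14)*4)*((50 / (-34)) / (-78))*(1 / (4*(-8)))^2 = 725 / 4752384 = 0.00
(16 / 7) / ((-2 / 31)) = -248 / 7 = -35.43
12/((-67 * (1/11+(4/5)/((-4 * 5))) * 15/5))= -550/469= -1.17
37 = 37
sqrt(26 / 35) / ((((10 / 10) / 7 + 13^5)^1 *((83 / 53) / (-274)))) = -7261 *sqrt(910) / 539303290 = -0.00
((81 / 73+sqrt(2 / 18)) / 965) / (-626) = -158 / 66147855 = -0.00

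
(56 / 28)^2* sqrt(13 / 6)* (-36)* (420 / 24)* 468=-196560* sqrt(78)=-1735970.92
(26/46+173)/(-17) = -3992/391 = -10.21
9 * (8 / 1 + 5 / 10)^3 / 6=921.19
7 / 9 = 0.78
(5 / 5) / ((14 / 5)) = 5 / 14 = 0.36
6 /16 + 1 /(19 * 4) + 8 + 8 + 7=3555 /152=23.39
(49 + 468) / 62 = 517 / 62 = 8.34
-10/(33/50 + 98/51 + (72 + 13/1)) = -25500/223333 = -0.11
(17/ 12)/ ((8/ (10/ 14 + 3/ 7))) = 17/ 84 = 0.20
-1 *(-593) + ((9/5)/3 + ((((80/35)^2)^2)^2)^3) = 396141381184416425488837693848/957906156902832072005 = 413549258.80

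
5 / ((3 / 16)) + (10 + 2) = 116 / 3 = 38.67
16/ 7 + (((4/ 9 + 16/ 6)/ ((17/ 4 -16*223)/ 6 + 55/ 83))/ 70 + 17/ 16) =949675627/ 283642800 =3.35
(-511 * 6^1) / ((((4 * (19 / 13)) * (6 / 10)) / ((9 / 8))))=-298935 / 304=-983.34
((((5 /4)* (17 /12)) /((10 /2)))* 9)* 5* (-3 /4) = -765 /64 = -11.95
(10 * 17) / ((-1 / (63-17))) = -7820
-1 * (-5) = 5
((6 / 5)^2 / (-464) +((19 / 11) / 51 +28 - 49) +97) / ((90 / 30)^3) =123694451 / 43926300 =2.82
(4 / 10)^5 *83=2656 / 3125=0.85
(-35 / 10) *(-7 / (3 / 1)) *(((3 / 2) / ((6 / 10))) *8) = 490 / 3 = 163.33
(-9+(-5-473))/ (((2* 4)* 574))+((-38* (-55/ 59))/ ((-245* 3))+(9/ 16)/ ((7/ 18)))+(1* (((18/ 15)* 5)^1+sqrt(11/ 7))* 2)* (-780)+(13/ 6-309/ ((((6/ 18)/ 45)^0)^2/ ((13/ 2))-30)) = -1719325802573/ 183960112-1560* sqrt(77)/ 7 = -11301.75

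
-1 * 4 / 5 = -4 / 5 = -0.80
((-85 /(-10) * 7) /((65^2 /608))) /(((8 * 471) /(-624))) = -72352 /51025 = -1.42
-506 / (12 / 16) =-2024 / 3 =-674.67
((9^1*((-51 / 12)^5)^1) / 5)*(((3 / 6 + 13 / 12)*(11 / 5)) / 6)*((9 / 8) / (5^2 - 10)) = -890250339 / 8192000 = -108.67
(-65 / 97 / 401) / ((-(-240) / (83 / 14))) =-1079 / 26138784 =-0.00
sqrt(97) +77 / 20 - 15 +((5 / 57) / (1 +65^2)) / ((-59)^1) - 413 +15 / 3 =-59569757327 / 142120380 +sqrt(97) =-409.30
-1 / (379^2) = -1 / 143641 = -0.00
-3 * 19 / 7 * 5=-285 / 7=-40.71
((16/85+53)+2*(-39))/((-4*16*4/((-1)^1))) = -2109/21760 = -0.10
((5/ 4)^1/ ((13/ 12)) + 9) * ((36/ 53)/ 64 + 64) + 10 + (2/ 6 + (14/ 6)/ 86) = 78252537/ 118508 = 660.31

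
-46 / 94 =-23 / 47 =-0.49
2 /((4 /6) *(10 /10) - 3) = -6 /7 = -0.86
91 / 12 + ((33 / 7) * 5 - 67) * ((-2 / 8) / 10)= 3641 / 420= 8.67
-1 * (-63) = 63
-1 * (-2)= 2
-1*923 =-923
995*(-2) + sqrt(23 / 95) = -1990 + sqrt(2185) / 95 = -1989.51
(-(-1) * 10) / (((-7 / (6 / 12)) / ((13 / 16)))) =-65 / 112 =-0.58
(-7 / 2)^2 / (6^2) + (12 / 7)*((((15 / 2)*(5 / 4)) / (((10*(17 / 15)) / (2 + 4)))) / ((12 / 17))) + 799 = 817885 / 1008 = 811.39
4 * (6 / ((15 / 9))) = 72 / 5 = 14.40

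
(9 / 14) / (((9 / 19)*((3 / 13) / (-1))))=-5.88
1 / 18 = 0.06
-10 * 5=-50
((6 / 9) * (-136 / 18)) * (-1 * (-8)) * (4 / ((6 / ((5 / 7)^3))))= -272000 / 27783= -9.79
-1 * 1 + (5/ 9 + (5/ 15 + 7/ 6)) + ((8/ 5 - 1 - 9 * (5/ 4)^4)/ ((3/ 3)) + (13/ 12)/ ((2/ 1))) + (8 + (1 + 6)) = -55013/ 11520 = -4.78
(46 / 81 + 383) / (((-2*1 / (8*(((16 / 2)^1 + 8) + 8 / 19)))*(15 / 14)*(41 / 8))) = -1447566848 / 315495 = -4588.24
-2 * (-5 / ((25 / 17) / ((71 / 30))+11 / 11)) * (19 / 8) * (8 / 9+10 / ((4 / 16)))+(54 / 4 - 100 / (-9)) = 1156069 / 1854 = 623.55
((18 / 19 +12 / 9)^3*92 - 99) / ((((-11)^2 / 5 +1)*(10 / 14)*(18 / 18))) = 183789893 / 3333474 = 55.13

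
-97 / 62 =-1.56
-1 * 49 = -49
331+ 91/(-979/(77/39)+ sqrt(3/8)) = 10628315365/32127527 - 8918 * sqrt(6)/96382581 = 330.82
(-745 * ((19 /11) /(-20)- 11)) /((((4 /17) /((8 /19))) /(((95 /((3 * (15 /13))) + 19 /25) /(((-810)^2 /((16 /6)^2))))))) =1834175696 /405961875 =4.52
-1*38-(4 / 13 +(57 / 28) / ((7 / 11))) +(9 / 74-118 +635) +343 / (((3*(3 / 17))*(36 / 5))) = 2159559635 / 3818178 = 565.60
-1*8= -8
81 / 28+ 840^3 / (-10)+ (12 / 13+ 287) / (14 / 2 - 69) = -668807213359 / 11284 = -59270401.75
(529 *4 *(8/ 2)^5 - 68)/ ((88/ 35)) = 18958765/ 22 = 861762.05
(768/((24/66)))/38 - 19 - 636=-11389/19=-599.42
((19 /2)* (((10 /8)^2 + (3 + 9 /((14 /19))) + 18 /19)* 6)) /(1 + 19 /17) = 641189 /1344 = 477.08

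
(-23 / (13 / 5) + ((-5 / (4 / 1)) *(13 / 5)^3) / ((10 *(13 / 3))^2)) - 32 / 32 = -1281521 / 130000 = -9.86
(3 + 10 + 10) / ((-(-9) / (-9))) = -23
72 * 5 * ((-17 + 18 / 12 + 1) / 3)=-1740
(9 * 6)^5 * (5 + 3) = 3673320192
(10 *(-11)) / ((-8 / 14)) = 192.50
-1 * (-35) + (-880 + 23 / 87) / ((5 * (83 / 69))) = -1339126 / 12035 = -111.27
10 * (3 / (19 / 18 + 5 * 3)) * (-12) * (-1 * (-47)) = -304560 / 289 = -1053.84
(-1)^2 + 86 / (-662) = 288 / 331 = 0.87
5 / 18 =0.28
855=855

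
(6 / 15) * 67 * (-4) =-536 / 5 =-107.20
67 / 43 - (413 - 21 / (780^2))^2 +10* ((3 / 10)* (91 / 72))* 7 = -301601040413589307 / 1768497120000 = -170540.87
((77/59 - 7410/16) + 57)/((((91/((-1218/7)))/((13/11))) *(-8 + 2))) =-5541175/36344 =-152.46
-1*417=-417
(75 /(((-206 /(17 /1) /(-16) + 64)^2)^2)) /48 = 534534400 /6016057595436001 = 0.00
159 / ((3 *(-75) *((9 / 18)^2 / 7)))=-1484 / 75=-19.79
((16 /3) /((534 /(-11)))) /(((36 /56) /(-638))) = 786016 /7209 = 109.03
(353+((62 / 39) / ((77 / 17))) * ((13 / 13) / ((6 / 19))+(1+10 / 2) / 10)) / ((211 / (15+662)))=10805215172 / 9504495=1136.85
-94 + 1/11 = -1033/11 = -93.91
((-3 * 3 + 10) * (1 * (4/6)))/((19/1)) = 2/57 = 0.04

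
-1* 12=-12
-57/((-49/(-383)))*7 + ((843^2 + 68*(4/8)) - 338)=4950584/7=707226.29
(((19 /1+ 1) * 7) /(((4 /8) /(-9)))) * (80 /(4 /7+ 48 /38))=-6703200 /61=-109888.52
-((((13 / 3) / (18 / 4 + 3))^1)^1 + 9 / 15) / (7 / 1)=-53 / 315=-0.17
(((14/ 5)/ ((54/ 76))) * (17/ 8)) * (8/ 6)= 4522/ 405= 11.17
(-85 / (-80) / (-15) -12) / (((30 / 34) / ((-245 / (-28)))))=-344743 / 2880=-119.70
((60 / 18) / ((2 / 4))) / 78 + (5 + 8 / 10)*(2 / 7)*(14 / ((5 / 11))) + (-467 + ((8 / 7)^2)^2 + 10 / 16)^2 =233066829305927413 / 1079170747200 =215968.45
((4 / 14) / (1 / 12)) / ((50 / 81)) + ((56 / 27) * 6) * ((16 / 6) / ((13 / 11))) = 2065972 / 61425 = 33.63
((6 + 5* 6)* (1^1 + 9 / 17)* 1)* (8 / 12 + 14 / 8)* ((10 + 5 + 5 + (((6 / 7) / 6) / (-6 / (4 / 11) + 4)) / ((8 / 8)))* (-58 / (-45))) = 50991512 / 14875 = 3428.00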